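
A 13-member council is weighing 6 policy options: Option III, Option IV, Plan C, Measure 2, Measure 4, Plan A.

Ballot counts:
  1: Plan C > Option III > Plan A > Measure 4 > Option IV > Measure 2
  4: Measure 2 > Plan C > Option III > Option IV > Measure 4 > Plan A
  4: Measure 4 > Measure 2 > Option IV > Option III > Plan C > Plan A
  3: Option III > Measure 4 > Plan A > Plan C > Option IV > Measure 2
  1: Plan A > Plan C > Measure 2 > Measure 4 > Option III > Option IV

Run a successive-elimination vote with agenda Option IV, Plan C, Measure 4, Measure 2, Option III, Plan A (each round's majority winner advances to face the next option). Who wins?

Round 1: Option IV vs Plan C — 4–9, Plan C advances.
Round 2: Plan C vs Measure 4 — 6–7, Measure 4 advances.
Round 3: Measure 4 vs Measure 2 — 8–5, Measure 4 advances.
Round 4: Measure 4 vs Option III — 5–8, Option III advances.
Round 5: Option III vs Plan A — 12–1, Option III advances.
The agenda winner is Option III.

Option III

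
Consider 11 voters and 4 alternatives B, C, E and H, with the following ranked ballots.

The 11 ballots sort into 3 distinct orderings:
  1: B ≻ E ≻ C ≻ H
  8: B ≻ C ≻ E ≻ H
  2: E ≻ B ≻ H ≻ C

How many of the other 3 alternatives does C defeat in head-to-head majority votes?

C against each rival (11 voters):
C vs B: C is ranked higher on 0 ballots, B on 11. B wins 11–0.
C vs E: 8 to 3, C.
C–H: C 9–2.
C beats E, H; loses to B — 2 pairwise wins.

2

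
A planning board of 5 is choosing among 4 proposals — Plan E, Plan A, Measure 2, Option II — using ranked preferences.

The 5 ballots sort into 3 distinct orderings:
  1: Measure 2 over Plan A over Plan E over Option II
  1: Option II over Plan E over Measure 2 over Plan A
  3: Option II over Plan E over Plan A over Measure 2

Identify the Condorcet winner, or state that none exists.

Option II

Check each pair by majority over 5 ballots:
Plan E vs Plan A: Plan E, 4–1.
Plan E–Measure 2: Plan E 4–1.
Plan E vs Option II: Option II wins 4–1.
Plan A–Measure 2: Plan A 3–2.
Plan A vs Option II: Option II, 4–1.
Measure 2–Option II: Option II 4–1.
Option II defeats every rival head-to-head and is the Condorcet winner.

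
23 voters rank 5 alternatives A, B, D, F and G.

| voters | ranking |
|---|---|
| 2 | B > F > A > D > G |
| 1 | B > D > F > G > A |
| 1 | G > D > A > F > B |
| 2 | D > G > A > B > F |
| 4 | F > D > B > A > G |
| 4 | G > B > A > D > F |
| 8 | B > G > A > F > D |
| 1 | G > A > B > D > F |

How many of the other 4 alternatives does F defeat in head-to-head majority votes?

F against each rival (23 voters):
F vs A: A wins 16–7.
F vs B: 1+4 = 5 for F, 18 for B — B by 18–5.
F vs D: F preferred on 2+4+8 = 14 ballots; F wins 14–9.
F vs G: G wins 16–7.
F beats D; loses to A, B, G — 1 pairwise win.

1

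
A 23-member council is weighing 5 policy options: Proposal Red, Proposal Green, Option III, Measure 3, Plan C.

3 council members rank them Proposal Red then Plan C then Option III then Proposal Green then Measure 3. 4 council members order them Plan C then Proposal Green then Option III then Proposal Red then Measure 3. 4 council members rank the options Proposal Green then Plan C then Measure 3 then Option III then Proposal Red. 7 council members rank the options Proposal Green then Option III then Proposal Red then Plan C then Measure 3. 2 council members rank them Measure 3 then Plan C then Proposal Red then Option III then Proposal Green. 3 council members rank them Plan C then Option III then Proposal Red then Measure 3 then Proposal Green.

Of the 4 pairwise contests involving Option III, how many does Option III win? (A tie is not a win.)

Option III against each rival (23 council members):
Option III vs Proposal Red: Option III wins 18–5.
Option III vs Proposal Green: Proposal Green wins 15–8.
Option III vs Measure 3: 3+4+7+3 = 17 for Option III, 6 for Measure 3 — Option III by 17–6.
Option III–Plan C: Plan C 16–7.
Option III beats Proposal Red, Measure 3; loses to Proposal Green, Plan C — 2 pairwise wins.

2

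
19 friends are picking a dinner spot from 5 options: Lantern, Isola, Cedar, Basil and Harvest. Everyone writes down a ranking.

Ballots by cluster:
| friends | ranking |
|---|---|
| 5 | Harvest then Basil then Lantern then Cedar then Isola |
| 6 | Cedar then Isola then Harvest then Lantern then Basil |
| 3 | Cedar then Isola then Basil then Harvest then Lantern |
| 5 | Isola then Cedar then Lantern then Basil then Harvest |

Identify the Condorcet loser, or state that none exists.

Pairwise majorities:
Lantern vs Isola: Isola wins 14–5.
Lantern vs Cedar: Lantern preferred on 5 ballots; Cedar wins 14–5.
Lantern–Basil: Lantern 11–8.
Lantern vs Harvest: Harvest, 14–5.
Isola–Cedar: Cedar 14–5.
Isola vs Basil: 14 to 5, Isola.
Isola vs Harvest: Isola wins 14–5.
Cedar vs Basil: Cedar is ranked higher on 6+3+5 = 14 ballots, Basil on 5. Cedar wins 14–5.
Cedar vs Harvest: Cedar is ranked higher on 6+3+5 = 14 ballots, Harvest on 5. Cedar wins 14–5.
Basil vs Harvest: 3+5 = 8 for Basil, 11 for Harvest — Harvest by 11–8.
Only Basil has no wins; Basil is the Condorcet loser.

Basil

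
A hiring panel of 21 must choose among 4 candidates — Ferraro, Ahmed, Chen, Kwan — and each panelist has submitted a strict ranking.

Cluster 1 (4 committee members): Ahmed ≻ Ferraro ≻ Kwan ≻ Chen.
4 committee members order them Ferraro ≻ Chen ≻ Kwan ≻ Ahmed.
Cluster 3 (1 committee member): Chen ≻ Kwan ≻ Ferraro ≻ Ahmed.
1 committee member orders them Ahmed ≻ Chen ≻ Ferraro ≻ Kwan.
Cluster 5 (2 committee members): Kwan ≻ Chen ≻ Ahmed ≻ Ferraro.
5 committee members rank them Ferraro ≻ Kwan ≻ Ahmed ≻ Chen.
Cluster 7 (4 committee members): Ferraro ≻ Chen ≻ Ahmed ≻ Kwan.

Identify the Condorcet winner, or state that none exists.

Check each pair by majority over 21 ballots:
Ferraro vs Ahmed: Ferraro wins 14–7.
Ferraro–Chen: Ferraro 17–4.
Ferraro vs Kwan: Ferraro wins 18–3.
Ahmed vs Chen: Chen, 11–10.
Ahmed vs Kwan: Kwan, 12–9.
Chen vs Kwan: Kwan, 11–10.
Ferraro defeats every rival head-to-head and is the Condorcet winner.

Ferraro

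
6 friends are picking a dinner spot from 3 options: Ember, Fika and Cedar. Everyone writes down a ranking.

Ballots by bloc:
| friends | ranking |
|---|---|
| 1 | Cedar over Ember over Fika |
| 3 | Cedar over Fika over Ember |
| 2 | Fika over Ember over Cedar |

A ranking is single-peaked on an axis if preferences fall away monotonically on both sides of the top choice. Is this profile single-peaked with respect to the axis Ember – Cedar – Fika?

Axis positions: Ember=1, Cedar=2, Fika=3.
Bloc 1 (peak Cedar at position 2): ranking walks positions 2-1-3, expanding outward from the peak — single-peaked.
Bloc 2 (peak Cedar at position 2): ranking walks positions 2-3-1, expanding outward from the peak — single-peaked.
Bloc 3: ranking walks positions 3-1-2; Ember is ranked above Cedar even though Cedar lies between Ember and the peak Fika on the axis — preferences dip and rise again. Not single-peaked.
Bloc 3 violates single-peakedness, so the profile is not single-peaked on this axis.

no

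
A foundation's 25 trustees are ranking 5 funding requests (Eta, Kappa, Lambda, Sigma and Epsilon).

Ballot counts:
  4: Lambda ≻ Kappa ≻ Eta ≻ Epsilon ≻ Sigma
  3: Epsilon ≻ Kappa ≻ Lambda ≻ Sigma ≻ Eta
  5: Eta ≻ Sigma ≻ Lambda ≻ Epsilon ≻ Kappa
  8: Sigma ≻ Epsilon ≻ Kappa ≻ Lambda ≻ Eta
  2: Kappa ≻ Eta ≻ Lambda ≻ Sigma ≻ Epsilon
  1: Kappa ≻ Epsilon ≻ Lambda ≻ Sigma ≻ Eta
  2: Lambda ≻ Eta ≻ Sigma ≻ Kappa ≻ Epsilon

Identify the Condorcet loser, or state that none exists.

none

Pairwise majorities:
Eta vs Kappa: Kappa, 18–7.
Eta vs Lambda: Lambda wins 18–7.
Eta vs Sigma: 13 to 12, Eta.
Eta vs Epsilon: Eta, 13–12.
Kappa vs Lambda: Kappa preferred on 3+8+2+1 = 14 ballots; Kappa wins 14–11.
Kappa vs Sigma: Kappa preferred on 4+3+2+1 = 10 ballots; Sigma wins 15–10.
Kappa vs Epsilon: 4+2+1+2 = 9 for Kappa, 16 for Epsilon — Epsilon by 16–9.
Lambda vs Sigma: Lambda is ranked higher on 4+3+2+1+2 = 12 ballots, Sigma on 13. Sigma wins 13–12.
Lambda vs Epsilon: Lambda preferred on 4+5+2+2 = 13 ballots; Lambda wins 13–12.
Sigma vs Epsilon: 5+8+2+2 = 17 for Sigma, 8 for Epsilon — Sigma by 17–8.
No project is winless: Eta beats Sigma; Kappa beats Eta; Lambda beats Eta; Sigma beats Kappa; Epsilon beats Kappa. There is no Condorcet loser.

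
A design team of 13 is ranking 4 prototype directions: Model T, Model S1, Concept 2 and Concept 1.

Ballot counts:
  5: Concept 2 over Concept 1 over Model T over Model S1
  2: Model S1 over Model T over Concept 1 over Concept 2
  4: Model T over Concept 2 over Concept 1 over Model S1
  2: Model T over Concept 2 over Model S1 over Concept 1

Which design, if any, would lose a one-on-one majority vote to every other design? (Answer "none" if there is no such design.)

Model S1

Pairwise majorities:
Model T vs Model S1: 5+4+2 = 11 for Model T, 2 for Model S1 — Model T by 11–2.
Model T vs Concept 2: 8 to 5, Model T.
Model T vs Concept 1: Model T wins 8–5.
Model S1 vs Concept 2: Concept 2 wins 11–2.
Model S1 vs Concept 1: Model S1 is ranked higher on 2+2 = 4 ballots, Concept 1 on 9. Concept 1 wins 9–4.
Concept 2 vs Concept 1: Concept 2 wins 11–2.
Only Model S1 has no wins; Model S1 is the Condorcet loser.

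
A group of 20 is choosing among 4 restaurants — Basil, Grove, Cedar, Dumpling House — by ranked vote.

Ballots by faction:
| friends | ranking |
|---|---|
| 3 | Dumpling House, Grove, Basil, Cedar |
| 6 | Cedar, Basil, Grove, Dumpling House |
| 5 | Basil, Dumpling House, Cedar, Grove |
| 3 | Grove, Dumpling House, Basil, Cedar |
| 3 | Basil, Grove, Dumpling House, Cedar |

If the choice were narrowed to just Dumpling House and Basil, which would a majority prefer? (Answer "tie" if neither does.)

Ballots ranking Dumpling House above Basil: 3 + 3 = 6.
Ballots ranking Basil above Dumpling House: 20 − 6 = 14.
Basil wins the head-to-head 14–6.

Basil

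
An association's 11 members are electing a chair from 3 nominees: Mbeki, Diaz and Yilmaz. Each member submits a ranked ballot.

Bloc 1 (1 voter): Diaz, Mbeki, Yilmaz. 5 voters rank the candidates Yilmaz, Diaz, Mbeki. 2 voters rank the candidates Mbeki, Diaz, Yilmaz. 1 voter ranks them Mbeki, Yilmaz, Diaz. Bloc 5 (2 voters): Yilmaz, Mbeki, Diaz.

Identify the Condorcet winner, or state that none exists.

Yilmaz

Head-to-head results (11 voters):
Mbeki vs Diaz: Mbeki is ranked higher on 2+1+2 = 5 ballots, Diaz on 6. Diaz wins 6–5.
Mbeki vs Yilmaz: 1+2+1 = 4 for Mbeki, 7 for Yilmaz — Yilmaz by 7–4.
Diaz vs Yilmaz: Diaz is ranked higher on 1+2 = 3 ballots, Yilmaz on 8. Yilmaz wins 8–3.
Only Yilmaz has no losses; Yilmaz is the Condorcet winner.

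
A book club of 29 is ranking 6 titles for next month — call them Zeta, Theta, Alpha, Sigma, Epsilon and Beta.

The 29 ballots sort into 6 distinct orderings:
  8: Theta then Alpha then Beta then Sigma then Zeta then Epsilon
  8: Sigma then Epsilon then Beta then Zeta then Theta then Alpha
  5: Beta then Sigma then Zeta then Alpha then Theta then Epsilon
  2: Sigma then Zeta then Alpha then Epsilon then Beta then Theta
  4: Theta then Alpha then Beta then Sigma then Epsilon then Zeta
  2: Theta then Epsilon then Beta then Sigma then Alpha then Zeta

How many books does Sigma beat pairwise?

Sigma against each rival (29 members):
Sigma vs Zeta: Sigma wins 29–0.
Sigma vs Theta: 8+5+2 = 15 for Sigma, 14 for Theta — Sigma by 15–14.
Sigma vs Alpha: Sigma wins 17–12.
Sigma–Epsilon: Sigma 27–2.
Sigma vs Beta: Beta wins 19–10.
Sigma beats Zeta, Theta, Alpha, Epsilon; loses to Beta — 4 pairwise wins.

4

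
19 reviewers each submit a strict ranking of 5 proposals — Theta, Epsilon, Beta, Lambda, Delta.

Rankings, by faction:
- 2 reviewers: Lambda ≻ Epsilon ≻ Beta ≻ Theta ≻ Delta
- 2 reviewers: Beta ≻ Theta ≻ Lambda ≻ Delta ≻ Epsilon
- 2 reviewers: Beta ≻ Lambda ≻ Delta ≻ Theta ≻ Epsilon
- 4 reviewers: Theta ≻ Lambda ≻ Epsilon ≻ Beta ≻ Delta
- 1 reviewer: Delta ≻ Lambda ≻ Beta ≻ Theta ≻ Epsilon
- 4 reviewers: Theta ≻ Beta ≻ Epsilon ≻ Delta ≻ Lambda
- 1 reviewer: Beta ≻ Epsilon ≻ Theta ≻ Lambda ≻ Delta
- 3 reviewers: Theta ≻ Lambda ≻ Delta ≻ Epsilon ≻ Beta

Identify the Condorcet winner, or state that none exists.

Pairwise majorities:
Theta vs Epsilon: Theta, 16–3.
Theta vs Beta: Theta, 11–8.
Theta vs Lambda: Theta, 14–5.
Theta vs Delta: Theta, 16–3.
Epsilon vs Beta: Beta wins 10–9.
Epsilon vs Lambda: Lambda, 14–5.
Epsilon vs Delta: Epsilon, 11–8.
Beta–Lambda: Lambda 10–9.
Beta vs Delta: Beta wins 15–4.
Lambda vs Delta: Lambda wins 14–5.
Theta wins every pairwise contest, so Theta is the Condorcet winner.

Theta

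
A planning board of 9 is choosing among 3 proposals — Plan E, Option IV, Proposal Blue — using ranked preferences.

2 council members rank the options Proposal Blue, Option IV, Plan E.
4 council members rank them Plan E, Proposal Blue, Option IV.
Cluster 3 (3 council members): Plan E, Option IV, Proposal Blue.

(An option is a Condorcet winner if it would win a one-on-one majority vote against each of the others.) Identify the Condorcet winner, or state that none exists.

Plan E

Check each pair by majority over 9 ballots:
Plan E vs Option IV: Plan E wins 7–2.
Plan E vs Proposal Blue: Plan E wins 7–2.
Option IV vs Proposal Blue: Proposal Blue wins 6–3.
Plan E defeats every rival head-to-head and is the Condorcet winner.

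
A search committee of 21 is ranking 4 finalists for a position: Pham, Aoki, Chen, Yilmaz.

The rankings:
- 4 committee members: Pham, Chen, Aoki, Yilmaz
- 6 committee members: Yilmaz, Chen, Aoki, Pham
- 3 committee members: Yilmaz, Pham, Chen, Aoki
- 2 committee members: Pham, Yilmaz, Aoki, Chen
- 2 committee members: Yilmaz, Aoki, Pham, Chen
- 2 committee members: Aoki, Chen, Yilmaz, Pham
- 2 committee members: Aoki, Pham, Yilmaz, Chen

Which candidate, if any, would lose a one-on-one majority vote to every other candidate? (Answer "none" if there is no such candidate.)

Pairwise majorities:
Pham–Aoki: Aoki 12–9.
Pham vs Chen: 13 to 8, Pham.
Pham vs Yilmaz: Yilmaz wins 13–8.
Aoki–Chen: Chen 13–8.
Aoki vs Yilmaz: Aoki preferred on 4+2+2 = 8 ballots; Yilmaz wins 13–8.
Chen vs Yilmaz: 6 to 15, Yilmaz.
No candidate is winless: Pham beats Chen; Aoki beats Pham; Chen beats Aoki; Yilmaz beats Pham. There is no Condorcet loser.

none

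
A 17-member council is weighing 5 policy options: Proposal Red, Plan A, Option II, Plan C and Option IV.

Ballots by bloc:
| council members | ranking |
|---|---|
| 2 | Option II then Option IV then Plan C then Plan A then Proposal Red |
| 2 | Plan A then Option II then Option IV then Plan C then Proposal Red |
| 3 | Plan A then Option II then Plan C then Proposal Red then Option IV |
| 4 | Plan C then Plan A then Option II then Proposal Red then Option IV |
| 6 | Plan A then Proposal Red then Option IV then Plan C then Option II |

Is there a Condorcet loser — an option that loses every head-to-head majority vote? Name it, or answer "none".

none

Head-to-head results (17 council members):
Proposal Red vs Plan A: Plan A wins 17–0.
Proposal Red vs Option II: 6 to 11, Option II.
Proposal Red vs Plan C: 6 for Proposal Red, 11 for Plan C — Plan C by 11–6.
Proposal Red vs Option IV: Proposal Red, 13–4.
Plan A–Option II: Plan A 15–2.
Plan A vs Plan C: 11 to 6, Plan A.
Plan A–Option IV: Plan A 15–2.
Option II vs Plan C: Option II preferred on 2+2+3 = 7 ballots; Plan C wins 10–7.
Option II vs Option IV: 2+2+3+4 = 11 for Option II, 6 for Option IV — Option II by 11–6.
Plan C–Option IV: Option IV 10–7.
No option is winless: Proposal Red beats Option IV; Plan A beats Proposal Red; Option II beats Proposal Red; Plan C beats Proposal Red; Option IV beats Plan C. There is no Condorcet loser.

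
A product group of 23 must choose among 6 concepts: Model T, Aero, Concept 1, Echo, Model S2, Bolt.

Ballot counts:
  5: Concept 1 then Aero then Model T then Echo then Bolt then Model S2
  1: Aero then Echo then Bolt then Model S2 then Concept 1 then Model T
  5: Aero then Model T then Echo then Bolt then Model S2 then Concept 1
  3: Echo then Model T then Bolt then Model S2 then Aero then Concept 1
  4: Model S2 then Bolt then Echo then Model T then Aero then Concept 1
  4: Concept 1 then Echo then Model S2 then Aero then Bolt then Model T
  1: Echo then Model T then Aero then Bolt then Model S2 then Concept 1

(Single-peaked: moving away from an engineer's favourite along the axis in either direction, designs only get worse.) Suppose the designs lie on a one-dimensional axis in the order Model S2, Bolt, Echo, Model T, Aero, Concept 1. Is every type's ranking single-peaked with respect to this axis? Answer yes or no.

Axis positions: Model S2=1, Bolt=2, Echo=3, Model T=4, Aero=5, Concept 1=6.
Type 1 (peak Concept 1 at position 6): ranking walks positions 6-5-4-3-2-1, expanding outward from the peak — single-peaked.
Type 2: ranking walks positions 5-3-2-1-6-4; Echo is ranked above Model T even though Model T lies between Echo and the peak Aero on the axis — preferences dip and rise again. Not single-peaked.
Type 3 (peak Aero at position 5): ranking walks positions 5-4-3-2-1-6, expanding outward from the peak — single-peaked.
Type 4 (peak Echo at position 3): ranking walks positions 3-4-2-1-5-6, expanding outward from the peak — single-peaked.
Type 5 (peak Model S2 at position 1): ranking walks positions 1-2-3-4-5-6, expanding outward from the peak — single-peaked.
Type 6: ranking walks positions 6-3-1-5-2-4; Echo is ranked above Aero even though Aero lies between Echo and the peak Concept 1 on the axis — preferences dip and rise again. Not single-peaked.
Type 7 (peak Echo at position 3): ranking walks positions 3-4-5-2-1-6, expanding outward from the peak — single-peaked.
Type 2 violates single-peakedness, so the profile is not single-peaked on this axis.

no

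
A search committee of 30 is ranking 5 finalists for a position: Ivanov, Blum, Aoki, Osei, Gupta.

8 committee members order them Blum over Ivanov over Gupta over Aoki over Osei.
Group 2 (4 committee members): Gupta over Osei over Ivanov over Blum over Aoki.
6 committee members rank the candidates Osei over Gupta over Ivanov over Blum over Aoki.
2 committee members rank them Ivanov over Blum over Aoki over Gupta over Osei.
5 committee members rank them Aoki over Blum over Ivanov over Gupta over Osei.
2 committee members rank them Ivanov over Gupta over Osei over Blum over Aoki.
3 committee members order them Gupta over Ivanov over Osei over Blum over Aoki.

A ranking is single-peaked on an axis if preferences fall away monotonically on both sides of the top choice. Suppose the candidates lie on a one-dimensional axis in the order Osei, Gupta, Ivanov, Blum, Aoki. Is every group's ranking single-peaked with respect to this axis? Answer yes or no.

Axis positions: Osei=1, Gupta=2, Ivanov=3, Blum=4, Aoki=5.
Group 1 (peak Blum at position 4): ranking walks positions 4-3-2-5-1, expanding outward from the peak — single-peaked.
Group 2 (peak Gupta at position 2): ranking walks positions 2-1-3-4-5, expanding outward from the peak — single-peaked.
Group 3 (peak Osei at position 1): ranking walks positions 1-2-3-4-5, expanding outward from the peak — single-peaked.
Group 4 (peak Ivanov at position 3): ranking walks positions 3-4-5-2-1, expanding outward from the peak — single-peaked.
Group 5 (peak Aoki at position 5): ranking walks positions 5-4-3-2-1, expanding outward from the peak — single-peaked.
Group 6 (peak Ivanov at position 3): ranking walks positions 3-2-1-4-5, expanding outward from the peak — single-peaked.
Group 7 (peak Gupta at position 2): ranking walks positions 2-3-1-4-5, expanding outward from the peak — single-peaked.
Every ranking is single-peaked on this axis.

yes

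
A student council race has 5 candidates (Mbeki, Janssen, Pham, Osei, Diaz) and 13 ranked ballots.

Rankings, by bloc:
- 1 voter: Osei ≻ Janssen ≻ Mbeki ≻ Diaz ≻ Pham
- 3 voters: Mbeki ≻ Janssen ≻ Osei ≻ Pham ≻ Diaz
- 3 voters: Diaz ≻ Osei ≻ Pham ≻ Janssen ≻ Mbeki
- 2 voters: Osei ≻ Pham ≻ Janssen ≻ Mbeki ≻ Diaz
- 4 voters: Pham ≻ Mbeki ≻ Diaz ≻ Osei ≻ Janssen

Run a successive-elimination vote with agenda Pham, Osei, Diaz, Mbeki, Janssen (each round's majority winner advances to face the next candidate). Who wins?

Mbeki

Round 1: Pham vs Osei — 4–9, Osei advances.
Round 2: Osei vs Diaz — 6–7, Diaz advances.
Round 3: Diaz vs Mbeki — 3–10, Mbeki advances.
Round 4: Mbeki vs Janssen — 7–6, Mbeki advances.
Mbeki survives the agenda.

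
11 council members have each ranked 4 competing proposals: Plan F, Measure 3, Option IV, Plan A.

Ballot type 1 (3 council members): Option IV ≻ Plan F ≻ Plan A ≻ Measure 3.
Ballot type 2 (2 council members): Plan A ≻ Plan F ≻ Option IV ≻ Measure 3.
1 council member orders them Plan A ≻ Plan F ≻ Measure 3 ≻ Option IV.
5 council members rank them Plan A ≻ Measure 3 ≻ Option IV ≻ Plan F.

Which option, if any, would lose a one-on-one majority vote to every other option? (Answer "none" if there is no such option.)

none

Pairwise majorities:
Plan F vs Measure 3: Plan F wins 6–5.
Plan F vs Option IV: Option IV, 8–3.
Plan F vs Plan A: Plan A, 8–3.
Measure 3 vs Option IV: Measure 3 is ranked higher on 1+5 = 6 ballots, Option IV on 5. Measure 3 wins 6–5.
Measure 3 vs Plan A: Plan A wins 11–0.
Option IV vs Plan A: 3 for Option IV, 8 for Plan A — Plan A by 8–3.
Each option has at least one pairwise win (Plan F beats Measure 3; Measure 3 beats Option IV; Option IV beats Plan F; Plan A beats Plan F) — no Condorcet loser.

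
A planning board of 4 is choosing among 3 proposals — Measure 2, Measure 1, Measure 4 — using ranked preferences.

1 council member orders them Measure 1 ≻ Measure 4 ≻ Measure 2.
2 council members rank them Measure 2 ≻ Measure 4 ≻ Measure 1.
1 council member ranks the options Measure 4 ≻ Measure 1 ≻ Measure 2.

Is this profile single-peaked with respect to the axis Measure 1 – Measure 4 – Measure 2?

Axis positions: Measure 1=1, Measure 4=2, Measure 2=3.
Ballot type 1 (peak Measure 1 at position 1): ranking walks positions 1-2-3, expanding outward from the peak — single-peaked.
Ballot type 2 (peak Measure 2 at position 3): ranking walks positions 3-2-1, expanding outward from the peak — single-peaked.
Ballot type 3 (peak Measure 4 at position 2): ranking walks positions 2-1-3, expanding outward from the peak — single-peaked.
Every ranking is single-peaked on this axis.

yes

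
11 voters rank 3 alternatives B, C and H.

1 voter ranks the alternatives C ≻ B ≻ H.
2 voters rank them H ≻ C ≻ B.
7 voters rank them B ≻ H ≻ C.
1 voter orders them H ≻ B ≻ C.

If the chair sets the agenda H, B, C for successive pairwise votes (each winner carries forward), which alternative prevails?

Round 1: H vs B — 3–8, B advances.
Round 2: B vs C — 8–3, B advances.
The agenda winner is B.

B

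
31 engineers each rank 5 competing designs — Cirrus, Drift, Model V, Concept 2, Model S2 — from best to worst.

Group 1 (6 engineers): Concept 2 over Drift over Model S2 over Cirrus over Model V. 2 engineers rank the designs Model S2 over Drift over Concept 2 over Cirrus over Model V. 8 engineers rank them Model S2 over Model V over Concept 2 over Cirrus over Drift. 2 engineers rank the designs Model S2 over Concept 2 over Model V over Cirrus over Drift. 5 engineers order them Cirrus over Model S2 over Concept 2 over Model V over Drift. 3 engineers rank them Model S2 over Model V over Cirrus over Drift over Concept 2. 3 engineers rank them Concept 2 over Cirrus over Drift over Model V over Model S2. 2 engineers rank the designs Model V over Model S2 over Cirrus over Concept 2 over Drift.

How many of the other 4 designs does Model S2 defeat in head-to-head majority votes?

4

Model S2 against each rival (31 engineers):
Model S2 vs Cirrus: Model S2, 23–8.
Model S2 vs Drift: Model S2 is ranked higher on 2+8+2+5+3+2 = 22 ballots, Drift on 9. Model S2 wins 22–9.
Model S2 vs Model V: Model S2, 26–5.
Model S2 vs Concept 2: Model S2, 22–9.
Model S2 beats Cirrus, Drift, Model V, Concept 2 — 4 pairwise wins.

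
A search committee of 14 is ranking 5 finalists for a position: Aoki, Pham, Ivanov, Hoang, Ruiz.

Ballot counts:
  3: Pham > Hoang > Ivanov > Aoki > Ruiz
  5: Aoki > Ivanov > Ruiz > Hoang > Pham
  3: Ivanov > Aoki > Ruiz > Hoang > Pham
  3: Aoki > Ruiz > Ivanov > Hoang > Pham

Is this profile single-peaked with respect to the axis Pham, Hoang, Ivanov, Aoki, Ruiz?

yes

Axis positions: Pham=1, Hoang=2, Ivanov=3, Aoki=4, Ruiz=5.
Type 1 (peak Pham at position 1): ranking walks positions 1-2-3-4-5, expanding outward from the peak — single-peaked.
Type 2 (peak Aoki at position 4): ranking walks positions 4-3-5-2-1, expanding outward from the peak — single-peaked.
Type 3 (peak Ivanov at position 3): ranking walks positions 3-4-5-2-1, expanding outward from the peak — single-peaked.
Type 4 (peak Aoki at position 4): ranking walks positions 4-5-3-2-1, expanding outward from the peak — single-peaked.
Every ranking is single-peaked on this axis.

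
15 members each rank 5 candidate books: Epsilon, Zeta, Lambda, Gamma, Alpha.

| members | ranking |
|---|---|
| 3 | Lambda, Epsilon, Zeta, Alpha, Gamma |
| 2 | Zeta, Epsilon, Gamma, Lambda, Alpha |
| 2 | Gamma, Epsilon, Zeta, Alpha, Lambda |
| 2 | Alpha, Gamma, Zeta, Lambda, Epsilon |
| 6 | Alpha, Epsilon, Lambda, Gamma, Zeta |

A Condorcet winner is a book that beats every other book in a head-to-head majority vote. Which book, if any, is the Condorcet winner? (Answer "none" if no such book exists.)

Pairwise majorities:
Epsilon–Zeta: Epsilon 11–4.
Epsilon–Lambda: Epsilon 10–5.
Epsilon vs Gamma: Epsilon, 11–4.
Epsilon vs Alpha: Alpha wins 8–7.
Zeta vs Lambda: Lambda, 9–6.
Zeta vs Gamma: Gamma wins 10–5.
Zeta vs Alpha: Alpha wins 8–7.
Lambda–Gamma: Lambda 9–6.
Lambda vs Alpha: Alpha, 10–5.
Gamma–Alpha: Alpha 11–4.
Alpha wins every pairwise contest, so Alpha is the Condorcet winner.

Alpha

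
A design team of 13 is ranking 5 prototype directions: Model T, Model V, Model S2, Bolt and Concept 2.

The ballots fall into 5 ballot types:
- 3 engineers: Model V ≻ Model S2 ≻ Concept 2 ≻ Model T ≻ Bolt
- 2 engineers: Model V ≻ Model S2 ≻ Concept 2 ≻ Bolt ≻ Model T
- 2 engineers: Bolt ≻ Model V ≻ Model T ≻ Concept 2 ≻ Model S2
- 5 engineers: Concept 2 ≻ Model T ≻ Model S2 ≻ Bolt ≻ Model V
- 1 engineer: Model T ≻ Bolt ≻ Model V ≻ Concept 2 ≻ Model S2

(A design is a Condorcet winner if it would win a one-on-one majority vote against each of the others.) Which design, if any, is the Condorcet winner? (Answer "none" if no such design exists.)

Head-to-head results (13 engineers):
Model T vs Model V: 6 to 7, Model V.
Model T vs Model S2: Model T preferred on 2+5+1 = 8 ballots; Model T wins 8–5.
Model T vs Bolt: Model T wins 9–4.
Model T vs Concept 2: Concept 2, 10–3.
Model V vs Model S2: Model V wins 8–5.
Model V vs Bolt: Bolt, 8–5.
Model V vs Concept 2: Model V wins 8–5.
Model S2 vs Bolt: 10 to 3, Model S2.
Model S2–Concept 2: Concept 2 8–5.
Bolt vs Concept 2: Bolt preferred on 2+1 = 3 ballots; Concept 2 wins 10–3.
Every design loses at least once (Model T loses to Model V; Model V loses to Bolt; Model S2 loses to Model T; Bolt loses to Model T; Concept 2 loses to Model V). The majority relation contains the cycle Model T > Bolt > Model V > Model T, so there is no Condorcet winner.

none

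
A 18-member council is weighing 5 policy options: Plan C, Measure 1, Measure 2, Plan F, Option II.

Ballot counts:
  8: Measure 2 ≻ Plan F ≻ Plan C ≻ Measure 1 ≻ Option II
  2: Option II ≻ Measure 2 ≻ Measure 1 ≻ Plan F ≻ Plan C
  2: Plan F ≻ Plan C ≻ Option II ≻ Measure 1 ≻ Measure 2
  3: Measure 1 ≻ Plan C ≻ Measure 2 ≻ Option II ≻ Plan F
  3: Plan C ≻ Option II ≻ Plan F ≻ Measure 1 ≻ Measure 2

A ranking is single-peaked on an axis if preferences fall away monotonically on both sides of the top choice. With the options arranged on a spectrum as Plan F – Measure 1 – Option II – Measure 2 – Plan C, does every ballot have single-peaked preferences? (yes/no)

Axis positions: Plan F=1, Measure 1=2, Option II=3, Measure 2=4, Plan C=5.
Faction 1: ranking walks positions 4-1-5-2-3; Plan F is ranked above Option II even though Option II lies between Plan F and the peak Measure 2 on the axis — preferences dip and rise again. Not single-peaked.
Faction 2 (peak Option II at position 3): ranking walks positions 3-4-2-1-5, expanding outward from the peak — single-peaked.
Faction 3: ranking walks positions 1-5-3-2-4; Plan C is ranked above Measure 1 even though Measure 1 lies between Plan C and the peak Plan F on the axis — preferences dip and rise again. Not single-peaked.
Faction 4: ranking walks positions 2-5-4-3-1; Plan C is ranked above Option II even though Option II lies between Plan C and the peak Measure 1 on the axis — preferences dip and rise again. Not single-peaked.
Faction 5: ranking walks positions 5-3-1-2-4; Option II is ranked above Measure 2 even though Measure 2 lies between Option II and the peak Plan C on the axis — preferences dip and rise again. Not single-peaked.
Faction 1 violates single-peakedness, so the profile is not single-peaked on this axis.

no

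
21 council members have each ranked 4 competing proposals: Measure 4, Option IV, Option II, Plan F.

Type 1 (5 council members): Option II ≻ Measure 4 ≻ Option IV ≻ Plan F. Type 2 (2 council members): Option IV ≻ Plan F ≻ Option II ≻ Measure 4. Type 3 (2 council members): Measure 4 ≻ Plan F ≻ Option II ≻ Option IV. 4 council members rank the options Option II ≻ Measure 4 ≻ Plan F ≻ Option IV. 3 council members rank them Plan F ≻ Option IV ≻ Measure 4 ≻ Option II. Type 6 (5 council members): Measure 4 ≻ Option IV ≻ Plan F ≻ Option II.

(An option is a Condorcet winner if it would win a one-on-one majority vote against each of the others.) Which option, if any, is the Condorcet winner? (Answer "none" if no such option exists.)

none

Pairwise majorities:
Measure 4 vs Option IV: 5+2+4+5 = 16 for Measure 4, 5 for Option IV — Measure 4 by 16–5.
Measure 4 vs Option II: 10 to 11, Option II.
Measure 4 vs Plan F: Measure 4 is ranked higher on 5+2+4+5 = 16 ballots, Plan F on 5. Measure 4 wins 16–5.
Option IV vs Option II: 10 to 11, Option II.
Option IV vs Plan F: 12 to 9, Option IV.
Option II vs Plan F: 9 to 12, Plan F.
Each option drops at least one matchup (Measure 4 loses to Option II; Option IV loses to Measure 4; Option II loses to Plan F; Plan F loses to Measure 4); the cycle Measure 4 beats Plan F beats Option II beats Measure 4 rules out a Condorcet winner.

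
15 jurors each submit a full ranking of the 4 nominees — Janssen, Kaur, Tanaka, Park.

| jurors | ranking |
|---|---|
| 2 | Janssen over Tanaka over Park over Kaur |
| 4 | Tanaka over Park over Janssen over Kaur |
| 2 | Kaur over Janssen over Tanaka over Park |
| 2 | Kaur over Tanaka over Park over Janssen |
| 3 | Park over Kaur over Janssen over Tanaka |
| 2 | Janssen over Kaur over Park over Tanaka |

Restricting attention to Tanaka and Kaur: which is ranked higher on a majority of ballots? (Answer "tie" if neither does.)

Ballots ranking Tanaka above Kaur: 2 + 4 = 6.
Ballots ranking Kaur above Tanaka: 15 − 6 = 9.
Kaur wins the head-to-head 9–6.

Kaur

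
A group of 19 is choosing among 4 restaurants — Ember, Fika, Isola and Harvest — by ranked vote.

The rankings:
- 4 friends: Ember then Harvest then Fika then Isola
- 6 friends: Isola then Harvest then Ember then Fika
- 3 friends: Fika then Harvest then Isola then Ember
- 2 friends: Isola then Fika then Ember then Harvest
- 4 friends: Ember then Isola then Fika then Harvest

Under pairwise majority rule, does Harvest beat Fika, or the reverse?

Ballots ranking Harvest above Fika: 4 + 6 = 10.
Ballots ranking Fika above Harvest: 19 − 10 = 9.
Harvest wins the head-to-head 10–9.

Harvest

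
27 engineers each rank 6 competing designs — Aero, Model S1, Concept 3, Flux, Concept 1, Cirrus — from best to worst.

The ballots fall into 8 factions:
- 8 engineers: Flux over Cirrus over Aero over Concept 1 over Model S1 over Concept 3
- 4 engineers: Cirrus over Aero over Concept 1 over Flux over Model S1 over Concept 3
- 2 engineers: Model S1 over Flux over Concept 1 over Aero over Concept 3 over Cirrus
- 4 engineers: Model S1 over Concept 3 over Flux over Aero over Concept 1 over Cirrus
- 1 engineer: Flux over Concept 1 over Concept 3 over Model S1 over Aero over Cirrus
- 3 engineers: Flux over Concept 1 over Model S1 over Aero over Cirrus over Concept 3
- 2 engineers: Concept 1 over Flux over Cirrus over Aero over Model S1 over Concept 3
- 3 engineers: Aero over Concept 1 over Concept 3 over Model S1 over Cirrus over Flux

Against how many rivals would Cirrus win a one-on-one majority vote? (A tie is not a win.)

3

Cirrus against each rival (27 engineers):
Cirrus vs Aero: Cirrus wins 14–13.
Cirrus vs Model S1: 8+4+2 = 14 for Cirrus, 13 for Model S1 — Cirrus by 14–13.
Cirrus vs Concept 3: Cirrus wins 17–10.
Cirrus vs Flux: Flux, 20–7.
Cirrus vs Concept 1: Cirrus is ranked higher on 8+4 = 12 ballots, Concept 1 on 15. Concept 1 wins 15–12.
Cirrus beats Aero, Model S1, Concept 3; loses to Flux, Concept 1 — 3 pairwise wins.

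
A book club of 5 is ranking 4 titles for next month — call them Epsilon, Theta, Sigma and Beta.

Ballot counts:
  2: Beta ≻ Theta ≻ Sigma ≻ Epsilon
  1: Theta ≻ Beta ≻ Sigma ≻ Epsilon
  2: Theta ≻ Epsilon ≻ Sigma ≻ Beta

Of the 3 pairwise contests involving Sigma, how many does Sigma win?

Sigma against each rival (5 members):
Sigma–Epsilon: Sigma 3–2.
Sigma vs Theta: Theta, 5–0.
Sigma–Beta: Beta 3–2.
Sigma beats Epsilon; loses to Theta, Beta — 1 pairwise win.

1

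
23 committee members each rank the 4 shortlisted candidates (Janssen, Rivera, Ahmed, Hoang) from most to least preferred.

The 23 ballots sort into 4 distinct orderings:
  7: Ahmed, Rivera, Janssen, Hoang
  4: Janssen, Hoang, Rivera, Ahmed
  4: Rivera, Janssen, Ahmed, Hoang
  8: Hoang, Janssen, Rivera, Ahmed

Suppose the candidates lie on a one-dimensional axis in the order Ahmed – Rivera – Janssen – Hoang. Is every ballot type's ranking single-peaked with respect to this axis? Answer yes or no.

Axis positions: Ahmed=1, Rivera=2, Janssen=3, Hoang=4.
Ballot type 1 (peak Ahmed at position 1): ranking walks positions 1-2-3-4, expanding outward from the peak — single-peaked.
Ballot type 2 (peak Janssen at position 3): ranking walks positions 3-4-2-1, expanding outward from the peak — single-peaked.
Ballot type 3 (peak Rivera at position 2): ranking walks positions 2-3-1-4, expanding outward from the peak — single-peaked.
Ballot type 4 (peak Hoang at position 4): ranking walks positions 4-3-2-1, expanding outward from the peak — single-peaked.
Every ranking is single-peaked on this axis.

yes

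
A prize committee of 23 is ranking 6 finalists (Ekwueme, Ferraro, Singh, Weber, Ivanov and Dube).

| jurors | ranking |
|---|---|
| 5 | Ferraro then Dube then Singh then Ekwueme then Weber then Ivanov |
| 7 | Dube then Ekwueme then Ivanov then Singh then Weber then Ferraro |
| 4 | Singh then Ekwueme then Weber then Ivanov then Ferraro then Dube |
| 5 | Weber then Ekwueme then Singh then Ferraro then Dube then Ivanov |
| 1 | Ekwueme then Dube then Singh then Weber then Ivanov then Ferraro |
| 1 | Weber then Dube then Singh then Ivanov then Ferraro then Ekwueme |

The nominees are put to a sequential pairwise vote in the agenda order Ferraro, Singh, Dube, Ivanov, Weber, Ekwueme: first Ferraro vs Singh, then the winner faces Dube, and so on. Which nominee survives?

Dube

Round 1: Ferraro vs Singh — 5–18, Singh advances.
Round 2: Singh vs Dube — 9–14, Dube advances.
Round 3: Dube vs Ivanov — 19–4, Dube advances.
Round 4: Dube vs Weber — 13–10, Dube advances.
Round 5: Dube vs Ekwueme — 13–10, Dube advances.
Dube survives the agenda.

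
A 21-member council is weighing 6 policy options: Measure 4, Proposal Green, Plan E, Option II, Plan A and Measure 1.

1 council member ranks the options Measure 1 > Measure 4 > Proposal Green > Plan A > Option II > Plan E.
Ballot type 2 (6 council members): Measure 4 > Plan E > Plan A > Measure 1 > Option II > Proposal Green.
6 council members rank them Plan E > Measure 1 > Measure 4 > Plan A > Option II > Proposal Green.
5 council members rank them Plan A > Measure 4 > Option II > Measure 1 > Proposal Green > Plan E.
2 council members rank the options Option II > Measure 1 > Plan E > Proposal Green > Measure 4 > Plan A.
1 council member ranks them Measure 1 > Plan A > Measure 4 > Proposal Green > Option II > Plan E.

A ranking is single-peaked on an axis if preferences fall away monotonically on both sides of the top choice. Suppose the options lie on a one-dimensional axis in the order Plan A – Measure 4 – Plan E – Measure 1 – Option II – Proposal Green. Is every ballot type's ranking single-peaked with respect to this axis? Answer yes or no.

no

Axis positions: Plan A=1, Measure 4=2, Plan E=3, Measure 1=4, Option II=5, Proposal Green=6.
Ballot type 1: ranking walks positions 4-2-6-1-5-3; Measure 4 is ranked above Plan E even though Plan E lies between Measure 4 and the peak Measure 1 on the axis — preferences dip and rise again. Not single-peaked.
Ballot type 2 (peak Measure 4 at position 2): ranking walks positions 2-3-1-4-5-6, expanding outward from the peak — single-peaked.
Ballot type 3 (peak Plan E at position 3): ranking walks positions 3-4-2-1-5-6, expanding outward from the peak — single-peaked.
Ballot type 4: ranking walks positions 1-2-5-4-6-3; Option II is ranked above Plan E even though Plan E lies between Option II and the peak Plan A on the axis — preferences dip and rise again. Not single-peaked.
Ballot type 5 (peak Option II at position 5): ranking walks positions 5-4-3-6-2-1, expanding outward from the peak — single-peaked.
Ballot type 6: ranking walks positions 4-1-2-6-5-3; Plan A is ranked above Plan E even though Plan E lies between Plan A and the peak Measure 1 on the axis — preferences dip and rise again. Not single-peaked.
Ballot type 1 violates single-peakedness, so the profile is not single-peaked on this axis.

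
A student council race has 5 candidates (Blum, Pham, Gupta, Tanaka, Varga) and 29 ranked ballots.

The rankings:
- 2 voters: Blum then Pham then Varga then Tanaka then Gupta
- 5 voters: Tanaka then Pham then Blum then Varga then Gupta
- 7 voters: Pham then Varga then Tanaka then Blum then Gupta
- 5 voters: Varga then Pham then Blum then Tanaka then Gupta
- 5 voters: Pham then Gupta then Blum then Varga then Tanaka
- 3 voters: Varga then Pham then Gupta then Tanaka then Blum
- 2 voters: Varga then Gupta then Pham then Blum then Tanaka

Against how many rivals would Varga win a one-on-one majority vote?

3

Varga against each rival (29 voters):
Varga vs Blum: Varga, 17–12.
Varga–Pham: Pham 19–10.
Varga vs Gupta: Varga, 24–5.
Varga vs Tanaka: 24 to 5, Varga.
Varga beats Blum, Gupta, Tanaka; loses to Pham — 3 pairwise wins.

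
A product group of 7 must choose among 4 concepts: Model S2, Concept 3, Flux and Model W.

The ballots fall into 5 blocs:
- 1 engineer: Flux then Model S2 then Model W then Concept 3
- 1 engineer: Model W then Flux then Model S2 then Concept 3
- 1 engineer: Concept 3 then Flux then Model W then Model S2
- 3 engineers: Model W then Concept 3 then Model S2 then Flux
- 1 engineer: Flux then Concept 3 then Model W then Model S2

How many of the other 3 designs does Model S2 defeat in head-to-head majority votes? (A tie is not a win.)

Model S2 against each rival (7 engineers):
Model S2 vs Concept 3: Concept 3, 5–2.
Model S2 vs Flux: Model S2 preferred on 3 ballots; Flux wins 4–3.
Model S2 vs Model W: 1 for Model S2, 6 for Model W — Model W by 6–1.
Model S2 beats no one; loses to Concept 3, Flux, Model W — 0 pairwise wins.

0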